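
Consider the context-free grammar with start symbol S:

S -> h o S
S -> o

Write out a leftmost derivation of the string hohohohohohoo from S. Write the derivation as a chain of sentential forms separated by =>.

S => hoS   [S -> h o S]
hoS => hohoS   [S -> h o S]
hohoS => hohohoS   [S -> h o S]
hohohoS => hohohohoS   [S -> h o S]
hohohohoS => hohohohohoS   [S -> h o S]
hohohohohoS => hohohohohohoS   [S -> h o S]
hohohohohohoS => hohohohohohoo   [S -> o]

S => hoS => hohoS => hohohoS => hohohohoS => hohohohohoS => hohohohohohoS => hohohohohohoo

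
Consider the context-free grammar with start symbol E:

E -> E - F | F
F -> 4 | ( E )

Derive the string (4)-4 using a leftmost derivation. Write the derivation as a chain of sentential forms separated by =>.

E => E-F => F-F => (E)-F => (F)-F => (4)-F => (4)-4

E => E-F   [E -> E - F]
E-F => F-F   [E -> F]
F-F => (E)-F   [F -> ( E )]
(E)-F => (F)-F   [E -> F]
(F)-F => (4)-F   [F -> 4]
(4)-F => (4)-4   [F -> 4]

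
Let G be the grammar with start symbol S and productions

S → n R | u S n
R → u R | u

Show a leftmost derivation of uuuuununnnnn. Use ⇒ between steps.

S ⇒ uSn   [S → u S n]
uSn ⇒ uuSnn   [S → u S n]
uuSnn ⇒ uuuSnnn   [S → u S n]
uuuSnnn ⇒ uuuuSnnnn   [S → u S n]
uuuuSnnnn ⇒ uuuuuSnnnnn   [S → u S n]
uuuuuSnnnnn ⇒ uuuuunRnnnnn   [S → n R]
uuuuunRnnnnn ⇒ uuuuununnnnn   [R → u]

S⇒uSn⇒uuSnn⇒uuuSnnn⇒uuuuSnnnn⇒uuuuuSnnnnn⇒uuuuunRnnnnn⇒uuuuununnnnn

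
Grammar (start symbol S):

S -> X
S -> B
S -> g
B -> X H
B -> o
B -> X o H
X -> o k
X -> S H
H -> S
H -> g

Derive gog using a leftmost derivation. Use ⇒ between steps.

S ⇒ B ⇒ XH ⇒ SHH ⇒ gHH ⇒ gSH ⇒ gBH ⇒ goH ⇒ goS ⇒ gog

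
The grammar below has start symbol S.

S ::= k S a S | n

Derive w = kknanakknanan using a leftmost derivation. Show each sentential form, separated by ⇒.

S ⇒ kSaS   [S ::= k S a S]
kSaS ⇒ kkSaSaS   [S ::= k S a S]
kkSaSaS ⇒ kknaSaS   [S ::= n]
kknaSaS ⇒ kknanaS   [S ::= n]
kknanaS ⇒ kknanakSaS   [S ::= k S a S]
kknanakSaS ⇒ kknanakkSaSaS   [S ::= k S a S]
kknanakkSaSaS ⇒ kknanakknaSaS   [S ::= n]
kknanakknaSaS ⇒ kknanakknanaS   [S ::= n]
kknanakknanaS ⇒ kknanakknanan   [S ::= n]

S⇒kSaS⇒kkSaSaS⇒kknaSaS⇒kknanaS⇒kknanakSaS⇒kknanakkSaSaS⇒kknanakknaSaS⇒kknanakknanaS⇒kknanakknanan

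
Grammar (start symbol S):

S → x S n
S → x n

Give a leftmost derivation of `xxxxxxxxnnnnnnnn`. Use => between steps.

S => xSn   [S → x S n]
xSn => xxSnn   [S → x S n]
xxSnn => xxxSnnn   [S → x S n]
xxxSnnn => xxxxSnnnn   [S → x S n]
xxxxSnnnn => xxxxxSnnnnn   [S → x S n]
xxxxxSnnnnn => xxxxxxSnnnnnn   [S → x S n]
xxxxxxSnnnnnn => xxxxxxxSnnnnnnn   [S → x S n]
xxxxxxxSnnnnnnn => xxxxxxxxnnnnnnnn   [S → x n]

S => xSn => xxSnn => xxxSnnn => xxxxSnnnn => xxxxxSnnnnn => xxxxxxSnnnnnn => xxxxxxxSnnnnnnn => xxxxxxxxnnnnnnnn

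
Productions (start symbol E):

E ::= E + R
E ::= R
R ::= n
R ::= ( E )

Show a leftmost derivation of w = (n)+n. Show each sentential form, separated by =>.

E => E+R => R+R => (E)+R => (R)+R => (n)+R => (n)+n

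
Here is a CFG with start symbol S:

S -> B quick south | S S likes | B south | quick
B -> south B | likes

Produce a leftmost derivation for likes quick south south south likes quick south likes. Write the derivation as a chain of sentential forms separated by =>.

S => S S likes   [S -> S S likes]
S S likes => B quick south S likes   [S -> B quick south]
B quick south S likes => likes quick south S likes   [B -> likes]
likes quick south S likes => likes quick south B quick south likes   [S -> B quick south]
likes quick south B quick south likes => likes quick south south B quick south likes   [B -> south B]
likes quick south south B quick south likes => likes quick south south south B quick south likes   [B -> south B]
likes quick south south south B quick south likes => likes quick south south south likes quick south likes   [B -> likes]

S => S S likes => B quick south S likes => likes quick south S likes => likes quick south B quick south likes => likes quick south south B quick south likes => likes quick south south south B quick south likes => likes quick south south south likes quick south likes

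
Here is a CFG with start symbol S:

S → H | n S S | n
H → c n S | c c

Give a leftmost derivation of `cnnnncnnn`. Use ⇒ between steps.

S ⇒ H   [S → H]
H ⇒ cnS   [H → c n S]
cnS ⇒ cnnSS   [S → n S S]
cnnSS ⇒ cnnnS   [S → n]
cnnnS ⇒ cnnnnSS   [S → n S S]
cnnnnSS ⇒ cnnnnHS   [S → H]
cnnnnHS ⇒ cnnnncnSS   [H → c n S]
cnnnncnSS ⇒ cnnnncnnS   [S → n]
cnnnncnnS ⇒ cnnnncnnn   [S → n]

S ⇒ H ⇒ cnS ⇒ cnnSS ⇒ cnnnS ⇒ cnnnnSS ⇒ cnnnnHS ⇒ cnnnncnSS ⇒ cnnnncnnS ⇒ cnnnncnnn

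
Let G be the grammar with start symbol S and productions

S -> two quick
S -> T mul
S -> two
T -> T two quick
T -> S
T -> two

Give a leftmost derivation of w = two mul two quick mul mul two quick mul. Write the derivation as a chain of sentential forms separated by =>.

S => T mul   [S -> T mul]
T mul => T two quick mul   [T -> T two quick]
T two quick mul => S two quick mul   [T -> S]
S two quick mul => T mul two quick mul   [S -> T mul]
T mul two quick mul => S mul two quick mul   [T -> S]
S mul two quick mul => T mul mul two quick mul   [S -> T mul]
T mul mul two quick mul => T two quick mul mul two quick mul   [T -> T two quick]
T two quick mul mul two quick mul => S two quick mul mul two quick mul   [T -> S]
S two quick mul mul two quick mul => T mul two quick mul mul two quick mul   [S -> T mul]
T mul two quick mul mul two quick mul => two mul two quick mul mul two quick mul   [T -> two]

S => T mul => T two quick mul => S two quick mul => T mul two quick mul => S mul two quick mul => T mul mul two quick mul => T two quick mul mul two quick mul => S two quick mul mul two quick mul => T mul two quick mul mul two quick mul => two mul two quick mul mul two quick mul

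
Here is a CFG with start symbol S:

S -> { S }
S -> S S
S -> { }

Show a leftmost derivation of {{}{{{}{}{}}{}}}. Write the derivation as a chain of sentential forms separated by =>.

S => {S} => {SS} => {{}S} => {{}{S}} => {{}{SS}} => {{}{{S}S}} => {{}{{SS}S}} => {{}{{SSS}S}} => {{}{{{}SS}S}} => {{}{{{}{}S}S}} => {{}{{{}{}{}}S}} => {{}{{{}{}{}}{}}}

S => {S}   [S -> { S }]
{S} => {SS}   [S -> S S]
{SS} => {{}S}   [S -> { }]
{{}S} => {{}{S}}   [S -> { S }]
{{}{S}} => {{}{SS}}   [S -> S S]
{{}{SS}} => {{}{{S}S}}   [S -> { S }]
{{}{{S}S}} => {{}{{SS}S}}   [S -> S S]
{{}{{SS}S}} => {{}{{SSS}S}}   [S -> S S]
{{}{{SSS}S}} => {{}{{{}SS}S}}   [S -> { }]
{{}{{{}SS}S}} => {{}{{{}{}S}S}}   [S -> { }]
{{}{{{}{}S}S}} => {{}{{{}{}{}}S}}   [S -> { }]
{{}{{{}{}{}}S}} => {{}{{{}{}{}}{}}}   [S -> { }]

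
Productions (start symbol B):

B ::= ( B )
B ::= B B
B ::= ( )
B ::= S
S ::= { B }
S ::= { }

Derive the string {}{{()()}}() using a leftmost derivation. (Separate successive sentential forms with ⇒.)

B ⇒ BB ⇒ SB ⇒ {}B ⇒ {}BB ⇒ {}SB ⇒ {}{B}B ⇒ {}{S}B ⇒ {}{{B}}B ⇒ {}{{BB}}B ⇒ {}{{()B}}B ⇒ {}{{()()}}B ⇒ {}{{()()}}()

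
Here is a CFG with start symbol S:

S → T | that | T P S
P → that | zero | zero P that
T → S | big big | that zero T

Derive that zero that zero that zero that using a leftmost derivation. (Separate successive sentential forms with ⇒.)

S ⇒ T ⇒ that zero T ⇒ that zero that zero T ⇒ that zero that zero that zero T ⇒ that zero that zero that zero S ⇒ that zero that zero that zero that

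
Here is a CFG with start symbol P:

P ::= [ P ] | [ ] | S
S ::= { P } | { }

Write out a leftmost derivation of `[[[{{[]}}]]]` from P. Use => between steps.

P=>[P]=>[[P]]=>[[[P]]]=>[[[S]]]=>[[[{P}]]]=>[[[{S}]]]=>[[[{{P}}]]]=>[[[{{[]}}]]]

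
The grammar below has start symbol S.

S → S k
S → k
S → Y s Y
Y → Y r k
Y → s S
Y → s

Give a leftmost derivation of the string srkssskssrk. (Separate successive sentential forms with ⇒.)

S ⇒ YsY   [S → Y s Y]
YsY ⇒ YrksY   [Y → Y r k]
YrksY ⇒ srksY   [Y → s]
srksY ⇒ srkssS   [Y → s S]
srkssS ⇒ srkssYsY   [S → Y s Y]
srkssYsY ⇒ srksssSsY   [Y → s S]
srksssSsY ⇒ srksssksY   [S → k]
srksssksY ⇒ srksssksYrk   [Y → Y r k]
srksssksYrk ⇒ srkssskssrk   [Y → s]

S⇒YsY⇒YrksY⇒srksY⇒srkssS⇒srkssYsY⇒srksssSsY⇒srksssksY⇒srksssksYrk⇒srkssskssrk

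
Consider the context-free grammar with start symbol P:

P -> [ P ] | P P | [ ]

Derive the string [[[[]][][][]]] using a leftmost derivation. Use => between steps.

P=>[P]=>[[P]]=>[[PP]]=>[[PPP]]=>[[PPPP]]=>[[[P]PPP]]=>[[[[]]PPP]]=>[[[[]][]PP]]=>[[[[]][][]P]]=>[[[[]][][][]]]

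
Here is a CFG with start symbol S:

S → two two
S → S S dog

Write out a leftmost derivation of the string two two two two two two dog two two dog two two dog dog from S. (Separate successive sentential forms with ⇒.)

S ⇒ S S dog ⇒ two two S dog ⇒ two two S S dog dog ⇒ two two S S dog S dog dog ⇒ two two S S dog S dog S dog dog ⇒ two two two two S dog S dog S dog dog ⇒ two two two two two two dog S dog S dog dog ⇒ two two two two two two dog two two dog S dog dog ⇒ two two two two two two dog two two dog two two dog dog

S ⇒ S S dog   [S → S S dog]
S S dog ⇒ two two S dog   [S → two two]
two two S dog ⇒ two two S S dog dog   [S → S S dog]
two two S S dog dog ⇒ two two S S dog S dog dog   [S → S S dog]
two two S S dog S dog dog ⇒ two two S S dog S dog S dog dog   [S → S S dog]
two two S S dog S dog S dog dog ⇒ two two two two S dog S dog S dog dog   [S → two two]
two two two two S dog S dog S dog dog ⇒ two two two two two two dog S dog S dog dog   [S → two two]
two two two two two two dog S dog S dog dog ⇒ two two two two two two dog two two dog S dog dog   [S → two two]
two two two two two two dog two two dog S dog dog ⇒ two two two two two two dog two two dog two two dog dog   [S → two two]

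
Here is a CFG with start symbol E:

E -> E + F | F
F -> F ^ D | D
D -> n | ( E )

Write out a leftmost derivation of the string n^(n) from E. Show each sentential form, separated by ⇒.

E ⇒ F   [E -> F]
F ⇒ F^D   [F -> F ^ D]
F^D ⇒ D^D   [F -> D]
D^D ⇒ n^D   [D -> n]
n^D ⇒ n^(E)   [D -> ( E )]
n^(E) ⇒ n^(F)   [E -> F]
n^(F) ⇒ n^(D)   [F -> D]
n^(D) ⇒ n^(n)   [D -> n]

E⇒F⇒F^D⇒D^D⇒n^D⇒n^(E)⇒n^(F)⇒n^(D)⇒n^(n)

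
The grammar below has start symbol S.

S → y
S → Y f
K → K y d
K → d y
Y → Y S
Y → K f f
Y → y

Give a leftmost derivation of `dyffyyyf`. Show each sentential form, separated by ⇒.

S ⇒ Yf ⇒ YSf ⇒ YSSf ⇒ YSSSf ⇒ KffSSSf ⇒ dyffSSSf ⇒ dyffySSf ⇒ dyffyySf ⇒ dyffyyyf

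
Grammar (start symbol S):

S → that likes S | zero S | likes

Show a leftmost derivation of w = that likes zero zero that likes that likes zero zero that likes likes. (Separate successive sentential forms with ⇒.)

S ⇒ that likes S ⇒ that likes zero S ⇒ that likes zero zero S ⇒ that likes zero zero that likes S ⇒ that likes zero zero that likes that likes S ⇒ that likes zero zero that likes that likes zero S ⇒ that likes zero zero that likes that likes zero zero S ⇒ that likes zero zero that likes that likes zero zero that likes S ⇒ that likes zero zero that likes that likes zero zero that likes likes

S ⇒ that likes S   [S → that likes S]
that likes S ⇒ that likes zero S   [S → zero S]
that likes zero S ⇒ that likes zero zero S   [S → zero S]
that likes zero zero S ⇒ that likes zero zero that likes S   [S → that likes S]
that likes zero zero that likes S ⇒ that likes zero zero that likes that likes S   [S → that likes S]
that likes zero zero that likes that likes S ⇒ that likes zero zero that likes that likes zero S   [S → zero S]
that likes zero zero that likes that likes zero S ⇒ that likes zero zero that likes that likes zero zero S   [S → zero S]
that likes zero zero that likes that likes zero zero S ⇒ that likes zero zero that likes that likes zero zero that likes S   [S → that likes S]
that likes zero zero that likes that likes zero zero that likes S ⇒ that likes zero zero that likes that likes zero zero that likes likes   [S → likes]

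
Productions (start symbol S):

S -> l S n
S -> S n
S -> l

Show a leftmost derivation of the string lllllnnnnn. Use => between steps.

S => lSn => lSnn => llSnnn => lllSnnnn => llllSnnnnn => lllllnnnnn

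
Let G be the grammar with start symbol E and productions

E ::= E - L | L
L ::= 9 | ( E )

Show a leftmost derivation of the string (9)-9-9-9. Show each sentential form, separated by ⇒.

E ⇒ E-L ⇒ E-L-L ⇒ E-L-L-L ⇒ L-L-L-L ⇒ (E)-L-L-L ⇒ (L)-L-L-L ⇒ (9)-L-L-L ⇒ (9)-9-L-L ⇒ (9)-9-9-L ⇒ (9)-9-9-9

E ⇒ E-L   [E ::= E - L]
E-L ⇒ E-L-L   [E ::= E - L]
E-L-L ⇒ E-L-L-L   [E ::= E - L]
E-L-L-L ⇒ L-L-L-L   [E ::= L]
L-L-L-L ⇒ (E)-L-L-L   [L ::= ( E )]
(E)-L-L-L ⇒ (L)-L-L-L   [E ::= L]
(L)-L-L-L ⇒ (9)-L-L-L   [L ::= 9]
(9)-L-L-L ⇒ (9)-9-L-L   [L ::= 9]
(9)-9-L-L ⇒ (9)-9-9-L   [L ::= 9]
(9)-9-9-L ⇒ (9)-9-9-9   [L ::= 9]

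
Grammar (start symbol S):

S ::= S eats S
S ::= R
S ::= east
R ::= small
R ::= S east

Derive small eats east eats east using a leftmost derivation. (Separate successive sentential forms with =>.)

S => S eats S   [S ::= S eats S]
S eats S => S eats S eats S   [S ::= S eats S]
S eats S eats S => R eats S eats S   [S ::= R]
R eats S eats S => small eats S eats S   [R ::= small]
small eats S eats S => small eats east eats S   [S ::= east]
small eats east eats S => small eats east eats east   [S ::= east]

S => S eats S => S eats S eats S => R eats S eats S => small eats S eats S => small eats east eats S => small eats east eats east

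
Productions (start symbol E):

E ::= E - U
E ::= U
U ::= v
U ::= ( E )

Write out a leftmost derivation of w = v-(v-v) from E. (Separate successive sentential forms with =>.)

E=>E-U=>U-U=>v-U=>v-(E)=>v-(E-U)=>v-(U-U)=>v-(v-U)=>v-(v-v)

E => E-U   [E ::= E - U]
E-U => U-U   [E ::= U]
U-U => v-U   [U ::= v]
v-U => v-(E)   [U ::= ( E )]
v-(E) => v-(E-U)   [E ::= E - U]
v-(E-U) => v-(U-U)   [E ::= U]
v-(U-U) => v-(v-U)   [U ::= v]
v-(v-U) => v-(v-v)   [U ::= v]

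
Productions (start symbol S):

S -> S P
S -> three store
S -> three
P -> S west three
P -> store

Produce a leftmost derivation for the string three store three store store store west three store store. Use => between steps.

S => S P => S P P => S P P P => three store P P P => three store S west three P P => three store S P west three P P => three store S P P west three P P => three store S P P P west three P P => three store three P P P west three P P => three store three store P P west three P P => three store three store store P west three P P => three store three store store store west three P P => three store three store store store west three store P => three store three store store store west three store store

S => S P   [S -> S P]
S P => S P P   [S -> S P]
S P P => S P P P   [S -> S P]
S P P P => three store P P P   [S -> three store]
three store P P P => three store S west three P P   [P -> S west three]
three store S west three P P => three store S P west three P P   [S -> S P]
three store S P west three P P => three store S P P west three P P   [S -> S P]
three store S P P west three P P => three store S P P P west three P P   [S -> S P]
three store S P P P west three P P => three store three P P P west three P P   [S -> three]
three store three P P P west three P P => three store three store P P west three P P   [P -> store]
three store three store P P west three P P => three store three store store P west three P P   [P -> store]
three store three store store P west three P P => three store three store store store west three P P   [P -> store]
three store three store store store west three P P => three store three store store store west three store P   [P -> store]
three store three store store store west three store P => three store three store store store west three store store   [P -> store]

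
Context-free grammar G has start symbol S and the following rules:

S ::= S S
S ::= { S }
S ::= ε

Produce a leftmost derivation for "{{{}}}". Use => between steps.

S=>{S}=>{SS}=>{{S}S}=>{{SS}S}=>{{SSS}S}=>{{{S}SS}S}=>{{{}SS}S}=>{{{}S}S}=>{{{}}S}=>{{{}}}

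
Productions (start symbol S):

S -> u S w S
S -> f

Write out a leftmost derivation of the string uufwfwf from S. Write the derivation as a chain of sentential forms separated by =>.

S => uSwS => uuSwSwS => uufwSwS => uufwfwS => uufwfwf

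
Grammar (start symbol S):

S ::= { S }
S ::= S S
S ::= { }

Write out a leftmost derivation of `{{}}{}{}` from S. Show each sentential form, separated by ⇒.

S ⇒ SS ⇒ SSS ⇒ {S}SS ⇒ {{}}SS ⇒ {{}}{}S ⇒ {{}}{}{}

S ⇒ SS   [S ::= S S]
SS ⇒ SSS   [S ::= S S]
SSS ⇒ {S}SS   [S ::= { S }]
{S}SS ⇒ {{}}SS   [S ::= { }]
{{}}SS ⇒ {{}}{}S   [S ::= { }]
{{}}{}S ⇒ {{}}{}{}   [S ::= { }]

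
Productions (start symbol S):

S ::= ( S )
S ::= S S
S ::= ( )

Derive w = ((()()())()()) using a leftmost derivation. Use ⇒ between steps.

S⇒(S)⇒(SS)⇒(SSS)⇒((S)SS)⇒((SS)SS)⇒((SSS)SS)⇒((()SS)SS)⇒((()()S)SS)⇒((()()())SS)⇒((()()())()S)⇒((()()())()())

S ⇒ (S)   [S ::= ( S )]
(S) ⇒ (SS)   [S ::= S S]
(SS) ⇒ (SSS)   [S ::= S S]
(SSS) ⇒ ((S)SS)   [S ::= ( S )]
((S)SS) ⇒ ((SS)SS)   [S ::= S S]
((SS)SS) ⇒ ((SSS)SS)   [S ::= S S]
((SSS)SS) ⇒ ((()SS)SS)   [S ::= ( )]
((()SS)SS) ⇒ ((()()S)SS)   [S ::= ( )]
((()()S)SS) ⇒ ((()()())SS)   [S ::= ( )]
((()()())SS) ⇒ ((()()())()S)   [S ::= ( )]
((()()())()S) ⇒ ((()()())()())   [S ::= ( )]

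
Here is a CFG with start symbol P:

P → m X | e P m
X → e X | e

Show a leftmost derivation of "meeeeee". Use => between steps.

P=>mX=>meX=>meeX=>meeeX=>meeeeX=>meeeeeX=>meeeeee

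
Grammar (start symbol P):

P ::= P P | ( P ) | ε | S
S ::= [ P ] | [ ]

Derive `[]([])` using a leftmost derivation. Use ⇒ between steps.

P ⇒ PP ⇒ PPP ⇒ PPPP ⇒ SPPP ⇒ []PPP ⇒ [](P)PP ⇒ [](S)PP ⇒ []([])PP ⇒ []([])P ⇒ []([])

P ⇒ PP   [P ::= P P]
PP ⇒ PPP   [P ::= P P]
PPP ⇒ PPPP   [P ::= P P]
PPPP ⇒ SPPP   [P ::= S]
SPPP ⇒ []PPP   [S ::= [ ]]
[]PPP ⇒ [](P)PP   [P ::= ( P )]
[](P)PP ⇒ [](S)PP   [P ::= S]
[](S)PP ⇒ []([])PP   [S ::= [ ]]
[]([])PP ⇒ []([])P   [P ::= ε]
[]([])P ⇒ []([])   [P ::= ε]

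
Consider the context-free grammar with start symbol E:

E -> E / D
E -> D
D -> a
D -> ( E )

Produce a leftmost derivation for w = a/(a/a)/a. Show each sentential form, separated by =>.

E => E/D   [E -> E / D]
E/D => E/D/D   [E -> E / D]
E/D/D => D/D/D   [E -> D]
D/D/D => a/D/D   [D -> a]
a/D/D => a/(E)/D   [D -> ( E )]
a/(E)/D => a/(E/D)/D   [E -> E / D]
a/(E/D)/D => a/(D/D)/D   [E -> D]
a/(D/D)/D => a/(a/D)/D   [D -> a]
a/(a/D)/D => a/(a/a)/D   [D -> a]
a/(a/a)/D => a/(a/a)/a   [D -> a]

E => E/D => E/D/D => D/D/D => a/D/D => a/(E)/D => a/(E/D)/D => a/(D/D)/D => a/(a/D)/D => a/(a/a)/D => a/(a/a)/a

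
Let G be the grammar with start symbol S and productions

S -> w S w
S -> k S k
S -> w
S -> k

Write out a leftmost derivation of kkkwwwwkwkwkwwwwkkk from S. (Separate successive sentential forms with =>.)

S => kSk => kkSkk => kkkSkkk => kkkwSwkkk => kkkwwSwwkkk => kkkwwwSwwwkkk => kkkwwwwSwwwwkkk => kkkwwwwkSkwwwwkkk => kkkwwwwkwSwkwwwwkkk => kkkwwwwkwkwkwwwwkkk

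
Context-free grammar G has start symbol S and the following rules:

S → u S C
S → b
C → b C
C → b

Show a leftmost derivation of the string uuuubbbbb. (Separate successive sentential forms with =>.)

S=>uSC=>uuSCC=>uuuSCCC=>uuuuSCCCC=>uuuubCCCC=>uuuubbCCC=>uuuubbbCC=>uuuubbbbC=>uuuubbbbb

S => uSC   [S → u S C]
uSC => uuSCC   [S → u S C]
uuSCC => uuuSCCC   [S → u S C]
uuuSCCC => uuuuSCCCC   [S → u S C]
uuuuSCCCC => uuuubCCCC   [S → b]
uuuubCCCC => uuuubbCCC   [C → b]
uuuubbCCC => uuuubbbCC   [C → b]
uuuubbbCC => uuuubbbbC   [C → b]
uuuubbbbC => uuuubbbbb   [C → b]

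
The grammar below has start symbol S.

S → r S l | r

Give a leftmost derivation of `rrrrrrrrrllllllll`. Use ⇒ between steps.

S⇒rSl⇒rrSll⇒rrrSlll⇒rrrrSllll⇒rrrrrSlllll⇒rrrrrrSllllll⇒rrrrrrrSlllllll⇒rrrrrrrrSllllllll⇒rrrrrrrrrllllllll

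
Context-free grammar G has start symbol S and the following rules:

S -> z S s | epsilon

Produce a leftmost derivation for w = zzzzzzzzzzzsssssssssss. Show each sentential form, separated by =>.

S => zSs => zzSss => zzzSsss => zzzzSssss => zzzzzSsssss => zzzzzzSssssss => zzzzzzzSsssssss => zzzzzzzzSssssssss => zzzzzzzzzSsssssssss => zzzzzzzzzzSssssssssss => zzzzzzzzzzzSsssssssssss => zzzzzzzzzzzsssssssssss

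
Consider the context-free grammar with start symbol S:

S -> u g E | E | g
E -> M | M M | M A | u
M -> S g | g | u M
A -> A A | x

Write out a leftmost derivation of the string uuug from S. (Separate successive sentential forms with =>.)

S => E   [S -> E]
E => M   [E -> M]
M => uM   [M -> u M]
uM => uuM   [M -> u M]
uuM => uuSg   [M -> S g]
uuSg => uuEg   [S -> E]
uuEg => uuug   [E -> u]

S => E => M => uM => uuM => uuSg => uuEg => uuug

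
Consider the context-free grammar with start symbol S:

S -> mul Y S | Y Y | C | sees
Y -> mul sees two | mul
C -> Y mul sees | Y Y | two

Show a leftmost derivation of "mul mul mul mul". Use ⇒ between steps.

S ⇒ mul Y S   [S -> mul Y S]
mul Y S ⇒ mul mul S   [Y -> mul]
mul mul S ⇒ mul mul Y Y   [S -> Y Y]
mul mul Y Y ⇒ mul mul mul Y   [Y -> mul]
mul mul mul Y ⇒ mul mul mul mul   [Y -> mul]

S ⇒ mul Y S ⇒ mul mul S ⇒ mul mul Y Y ⇒ mul mul mul Y ⇒ mul mul mul mul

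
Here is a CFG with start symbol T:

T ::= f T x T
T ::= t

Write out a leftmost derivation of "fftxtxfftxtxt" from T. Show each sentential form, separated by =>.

T => fTxT   [T ::= f T x T]
fTxT => ffTxTxT   [T ::= f T x T]
ffTxTxT => fftxTxT   [T ::= t]
fftxTxT => fftxtxT   [T ::= t]
fftxtxT => fftxtxfTxT   [T ::= f T x T]
fftxtxfTxT => fftxtxffTxTxT   [T ::= f T x T]
fftxtxffTxTxT => fftxtxfftxTxT   [T ::= t]
fftxtxfftxTxT => fftxtxfftxtxT   [T ::= t]
fftxtxfftxtxT => fftxtxfftxtxt   [T ::= t]

T=>fTxT=>ffTxTxT=>fftxTxT=>fftxtxT=>fftxtxfTxT=>fftxtxffTxTxT=>fftxtxfftxTxT=>fftxtxfftxtxT=>fftxtxfftxtxt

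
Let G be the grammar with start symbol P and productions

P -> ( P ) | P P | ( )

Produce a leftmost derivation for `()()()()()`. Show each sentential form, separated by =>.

P => PP   [P -> P P]
PP => PPP   [P -> P P]
PPP => PPPP   [P -> P P]
PPPP => PPPPP   [P -> P P]
PPPPP => ()PPPP   [P -> ( )]
()PPPP => ()()PPP   [P -> ( )]
()()PPP => ()()()PP   [P -> ( )]
()()()PP => ()()()()P   [P -> ( )]
()()()()P => ()()()()()   [P -> ( )]

P => PP => PPP => PPPP => PPPPP => ()PPPP => ()()PPP => ()()()PP => ()()()()P => ()()()()()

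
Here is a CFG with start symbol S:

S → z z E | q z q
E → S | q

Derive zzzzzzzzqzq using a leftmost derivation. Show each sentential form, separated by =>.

S => zzE => zzS => zzzzE => zzzzS => zzzzzzE => zzzzzzS => zzzzzzzzE => zzzzzzzzS => zzzzzzzzqzq

S => zzE   [S → z z E]
zzE => zzS   [E → S]
zzS => zzzzE   [S → z z E]
zzzzE => zzzzS   [E → S]
zzzzS => zzzzzzE   [S → z z E]
zzzzzzE => zzzzzzS   [E → S]
zzzzzzS => zzzzzzzzE   [S → z z E]
zzzzzzzzE => zzzzzzzzS   [E → S]
zzzzzzzzS => zzzzzzzzqzq   [S → q z q]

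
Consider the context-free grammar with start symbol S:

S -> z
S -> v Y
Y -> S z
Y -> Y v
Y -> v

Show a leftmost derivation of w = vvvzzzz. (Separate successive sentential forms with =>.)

S => vY   [S -> v Y]
vY => vSz   [Y -> S z]
vSz => vvYz   [S -> v Y]
vvYz => vvSzz   [Y -> S z]
vvSzz => vvvYzz   [S -> v Y]
vvvYzz => vvvSzzz   [Y -> S z]
vvvSzzz => vvvzzzz   [S -> z]

S => vY => vSz => vvYz => vvSzz => vvvYzz => vvvSzzz => vvvzzzz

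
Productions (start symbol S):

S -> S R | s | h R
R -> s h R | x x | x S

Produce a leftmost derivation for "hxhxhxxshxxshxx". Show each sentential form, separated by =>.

S => hR   [S -> h R]
hR => hxS   [R -> x S]
hxS => hxSR   [S -> S R]
hxSR => hxSRR   [S -> S R]
hxSRR => hxhRRR   [S -> h R]
hxhRRR => hxhxSRR   [R -> x S]
hxhxSRR => hxhxhRRR   [S -> h R]
hxhxhRRR => hxhxhxxRR   [R -> x x]
hxhxhxxRR => hxhxhxxshRR   [R -> s h R]
hxhxhxxshRR => hxhxhxxshxxR   [R -> x x]
hxhxhxxshxxR => hxhxhxxshxxshR   [R -> s h R]
hxhxhxxshxxshR => hxhxhxxshxxshxx   [R -> x x]

S => hR => hxS => hxSR => hxSRR => hxhRRR => hxhxSRR => hxhxhRRR => hxhxhxxRR => hxhxhxxshRR => hxhxhxxshxxR => hxhxhxxshxxshR => hxhxhxxshxxshxx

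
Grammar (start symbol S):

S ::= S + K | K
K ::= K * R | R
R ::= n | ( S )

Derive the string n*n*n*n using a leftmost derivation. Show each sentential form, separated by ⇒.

S⇒K⇒K*R⇒K*R*R⇒K*R*R*R⇒R*R*R*R⇒n*R*R*R⇒n*n*R*R⇒n*n*n*R⇒n*n*n*n

S ⇒ K   [S ::= K]
K ⇒ K*R   [K ::= K * R]
K*R ⇒ K*R*R   [K ::= K * R]
K*R*R ⇒ K*R*R*R   [K ::= K * R]
K*R*R*R ⇒ R*R*R*R   [K ::= R]
R*R*R*R ⇒ n*R*R*R   [R ::= n]
n*R*R*R ⇒ n*n*R*R   [R ::= n]
n*n*R*R ⇒ n*n*n*R   [R ::= n]
n*n*n*R ⇒ n*n*n*n   [R ::= n]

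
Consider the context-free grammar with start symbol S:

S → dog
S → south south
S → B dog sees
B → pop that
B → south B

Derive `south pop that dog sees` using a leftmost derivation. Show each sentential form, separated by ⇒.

S ⇒ B dog sees ⇒ south B dog sees ⇒ south pop that dog sees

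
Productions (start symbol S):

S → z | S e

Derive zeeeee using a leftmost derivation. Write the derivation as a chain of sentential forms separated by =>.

S => Se   [S → S e]
Se => See   [S → S e]
See => Seee   [S → S e]
Seee => Seeee   [S → S e]
Seeee => Seeeee   [S → S e]
Seeeee => zeeeee   [S → z]

S=>Se=>See=>Seee=>Seeee=>Seeeee=>zeeeee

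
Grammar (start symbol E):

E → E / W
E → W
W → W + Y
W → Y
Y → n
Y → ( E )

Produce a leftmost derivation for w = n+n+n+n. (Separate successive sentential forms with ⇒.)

E ⇒ W ⇒ W+Y ⇒ W+Y+Y ⇒ W+Y+Y+Y ⇒ Y+Y+Y+Y ⇒ n+Y+Y+Y ⇒ n+n+Y+Y ⇒ n+n+n+Y ⇒ n+n+n+n

E ⇒ W   [E → W]
W ⇒ W+Y   [W → W + Y]
W+Y ⇒ W+Y+Y   [W → W + Y]
W+Y+Y ⇒ W+Y+Y+Y   [W → W + Y]
W+Y+Y+Y ⇒ Y+Y+Y+Y   [W → Y]
Y+Y+Y+Y ⇒ n+Y+Y+Y   [Y → n]
n+Y+Y+Y ⇒ n+n+Y+Y   [Y → n]
n+n+Y+Y ⇒ n+n+n+Y   [Y → n]
n+n+n+Y ⇒ n+n+n+n   [Y → n]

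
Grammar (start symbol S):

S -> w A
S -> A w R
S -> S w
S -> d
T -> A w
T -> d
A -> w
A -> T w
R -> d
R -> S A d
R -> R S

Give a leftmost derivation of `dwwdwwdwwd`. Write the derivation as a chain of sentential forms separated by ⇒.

S ⇒ AwR   [S -> A w R]
AwR ⇒ TwwR   [A -> T w]
TwwR ⇒ dwwR   [T -> d]
dwwR ⇒ dwwSAd   [R -> S A d]
dwwSAd ⇒ dwwSwAd   [S -> S w]
dwwSwAd ⇒ dwwAwRwAd   [S -> A w R]
dwwAwRwAd ⇒ dwwTwwRwAd   [A -> T w]
dwwTwwRwAd ⇒ dwwdwwRwAd   [T -> d]
dwwdwwRwAd ⇒ dwwdwwdwAd   [R -> d]
dwwdwwdwAd ⇒ dwwdwwdwwd   [A -> w]

S ⇒ AwR ⇒ TwwR ⇒ dwwR ⇒ dwwSAd ⇒ dwwSwAd ⇒ dwwAwRwAd ⇒ dwwTwwRwAd ⇒ dwwdwwRwAd ⇒ dwwdwwdwAd ⇒ dwwdwwdwwd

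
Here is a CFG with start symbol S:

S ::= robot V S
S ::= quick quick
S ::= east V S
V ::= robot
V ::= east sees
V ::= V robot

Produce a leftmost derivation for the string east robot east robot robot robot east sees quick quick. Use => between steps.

S => east V S => east robot S => east robot east V S => east robot east V robot S => east robot east robot robot S => east robot east robot robot robot V S => east robot east robot robot robot east sees S => east robot east robot robot robot east sees quick quick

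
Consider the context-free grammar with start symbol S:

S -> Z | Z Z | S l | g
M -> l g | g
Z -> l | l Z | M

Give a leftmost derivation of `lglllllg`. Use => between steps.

S => ZZ   [S -> Z Z]
ZZ => MZ   [Z -> M]
MZ => lgZ   [M -> l g]
lgZ => lglZ   [Z -> l Z]
lglZ => lgllZ   [Z -> l Z]
lgllZ => lglllZ   [Z -> l Z]
lglllZ => lgllllZ   [Z -> l Z]
lgllllZ => lgllllM   [Z -> M]
lgllllM => lglllllg   [M -> l g]

S=>ZZ=>MZ=>lgZ=>lglZ=>lgllZ=>lglllZ=>lgllllZ=>lgllllM=>lglllllg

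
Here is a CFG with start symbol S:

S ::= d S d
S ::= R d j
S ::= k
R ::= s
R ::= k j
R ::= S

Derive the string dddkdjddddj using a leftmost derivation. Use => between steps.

S=>Rdj=>Sdj=>dSddj=>ddSdddj=>dddSddddj=>dddRdjddddj=>dddSdjddddj=>dddkdjddddj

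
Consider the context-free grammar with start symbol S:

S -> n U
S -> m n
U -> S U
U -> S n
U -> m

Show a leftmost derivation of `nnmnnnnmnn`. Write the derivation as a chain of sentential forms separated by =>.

S=>nU=>nSU=>nnUU=>nnSnU=>nnmnnU=>nnmnnSn=>nnmnnnUn=>nnmnnnSnn=>nnmnnnnUnn=>nnmnnnnmnn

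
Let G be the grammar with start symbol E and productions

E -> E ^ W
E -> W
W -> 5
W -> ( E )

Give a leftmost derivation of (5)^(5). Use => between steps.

E => E^W => W^W => (E)^W => (W)^W => (5)^W => (5)^(E) => (5)^(W) => (5)^(5)

E => E^W   [E -> E ^ W]
E^W => W^W   [E -> W]
W^W => (E)^W   [W -> ( E )]
(E)^W => (W)^W   [E -> W]
(W)^W => (5)^W   [W -> 5]
(5)^W => (5)^(E)   [W -> ( E )]
(5)^(E) => (5)^(W)   [E -> W]
(5)^(W) => (5)^(5)   [W -> 5]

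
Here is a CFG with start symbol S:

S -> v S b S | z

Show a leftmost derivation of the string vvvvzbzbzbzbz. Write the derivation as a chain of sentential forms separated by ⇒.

S ⇒ vSbS   [S -> v S b S]
vSbS ⇒ vvSbSbS   [S -> v S b S]
vvSbSbS ⇒ vvvSbSbSbS   [S -> v S b S]
vvvSbSbSbS ⇒ vvvvSbSbSbSbS   [S -> v S b S]
vvvvSbSbSbSbS ⇒ vvvvzbSbSbSbS   [S -> z]
vvvvzbSbSbSbS ⇒ vvvvzbzbSbSbS   [S -> z]
vvvvzbzbSbSbS ⇒ vvvvzbzbzbSbS   [S -> z]
vvvvzbzbzbSbS ⇒ vvvvzbzbzbzbS   [S -> z]
vvvvzbzbzbzbS ⇒ vvvvzbzbzbzbz   [S -> z]

S⇒vSbS⇒vvSbSbS⇒vvvSbSbSbS⇒vvvvSbSbSbSbS⇒vvvvzbSbSbSbS⇒vvvvzbzbSbSbS⇒vvvvzbzbzbSbS⇒vvvvzbzbzbzbS⇒vvvvzbzbzbzbz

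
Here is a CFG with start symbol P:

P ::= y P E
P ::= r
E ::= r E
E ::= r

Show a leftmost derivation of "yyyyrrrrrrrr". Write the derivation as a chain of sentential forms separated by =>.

P => yPE   [P ::= y P E]
yPE => yyPEE   [P ::= y P E]
yyPEE => yyyPEEE   [P ::= y P E]
yyyPEEE => yyyyPEEEE   [P ::= y P E]
yyyyPEEEE => yyyyrEEEE   [P ::= r]
yyyyrEEEE => yyyyrrEEE   [E ::= r]
yyyyrrEEE => yyyyrrrEEE   [E ::= r E]
yyyyrrrEEE => yyyyrrrrEEE   [E ::= r E]
yyyyrrrrEEE => yyyyrrrrrEE   [E ::= r]
yyyyrrrrrEE => yyyyrrrrrrEE   [E ::= r E]
yyyyrrrrrrEE => yyyyrrrrrrrE   [E ::= r]
yyyyrrrrrrrE => yyyyrrrrrrrr   [E ::= r]

P => yPE => yyPEE => yyyPEEE => yyyyPEEEE => yyyyrEEEE => yyyyrrEEE => yyyyrrrEEE => yyyyrrrrEEE => yyyyrrrrrEE => yyyyrrrrrrEE => yyyyrrrrrrrE => yyyyrrrrrrrr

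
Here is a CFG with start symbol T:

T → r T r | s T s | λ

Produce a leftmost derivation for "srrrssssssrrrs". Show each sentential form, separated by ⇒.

T ⇒ sTs ⇒ srTrs ⇒ srrTrrs ⇒ srrrTrrrs ⇒ srrrsTsrrrs ⇒ srrrssTssrrrs ⇒ srrrsssTsssrrrs ⇒ srrrssssssrrrs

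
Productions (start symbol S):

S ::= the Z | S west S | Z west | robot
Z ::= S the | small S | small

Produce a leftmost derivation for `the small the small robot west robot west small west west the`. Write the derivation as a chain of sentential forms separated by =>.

S => the Z   [S ::= the Z]
the Z => the S the   [Z ::= S the]
the S the => the Z west the   [S ::= Z west]
the Z west the => the small S west the   [Z ::= small S]
the small S west the => the small S west S west the   [S ::= S west S]
the small S west S west the => the small the Z west S west the   [S ::= the Z]
the small the Z west S west the => the small the small S west S west the   [Z ::= small S]
the small the small S west S west the => the small the small robot west S west the   [S ::= robot]
the small the small robot west S west the => the small the small robot west S west S west the   [S ::= S west S]
the small the small robot west S west S west the => the small the small robot west robot west S west the   [S ::= robot]
the small the small robot west robot west S west the => the small the small robot west robot west Z west west the   [S ::= Z west]
the small the small robot west robot west Z west west the => the small the small robot west robot west small west west the   [Z ::= small]

S => the Z => the S the => the Z west the => the small S west the => the small S west S west the => the small the Z west S west the => the small the small S west S west the => the small the small robot west S west the => the small the small robot west S west S west the => the small the small robot west robot west S west the => the small the small robot west robot west Z west west the => the small the small robot west robot west small west west the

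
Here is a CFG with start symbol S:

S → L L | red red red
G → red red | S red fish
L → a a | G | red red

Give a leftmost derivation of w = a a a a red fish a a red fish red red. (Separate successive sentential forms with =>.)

S => L L => G L => S red fish L => L L red fish L => G L red fish L => S red fish L red fish L => L L red fish L red fish L => a a L red fish L red fish L => a a a a red fish L red fish L => a a a a red fish a a red fish L => a a a a red fish a a red fish red red

S => L L   [S → L L]
L L => G L   [L → G]
G L => S red fish L   [G → S red fish]
S red fish L => L L red fish L   [S → L L]
L L red fish L => G L red fish L   [L → G]
G L red fish L => S red fish L red fish L   [G → S red fish]
S red fish L red fish L => L L red fish L red fish L   [S → L L]
L L red fish L red fish L => a a L red fish L red fish L   [L → a a]
a a L red fish L red fish L => a a a a red fish L red fish L   [L → a a]
a a a a red fish L red fish L => a a a a red fish a a red fish L   [L → a a]
a a a a red fish a a red fish L => a a a a red fish a a red fish red red   [L → red red]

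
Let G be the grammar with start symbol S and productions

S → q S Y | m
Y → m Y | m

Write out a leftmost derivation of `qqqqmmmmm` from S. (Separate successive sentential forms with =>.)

S => qSY => qqSYY => qqqSYYY => qqqqSYYYY => qqqqmYYYY => qqqqmmYYY => qqqqmmmYY => qqqqmmmmY => qqqqmmmmm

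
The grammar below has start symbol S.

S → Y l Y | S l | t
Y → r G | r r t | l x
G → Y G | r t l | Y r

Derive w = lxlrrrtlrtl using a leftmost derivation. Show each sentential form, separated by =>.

S => YlY => lxlY => lxlrG => lxlrYG => lxlrrGG => lxlrrrtlG => lxlrrrtlrtl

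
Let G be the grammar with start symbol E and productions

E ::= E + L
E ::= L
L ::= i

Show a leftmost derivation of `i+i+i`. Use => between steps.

E => E+L => E+L+L => L+L+L => i+L+L => i+i+L => i+i+i

E => E+L   [E ::= E + L]
E+L => E+L+L   [E ::= E + L]
E+L+L => L+L+L   [E ::= L]
L+L+L => i+L+L   [L ::= i]
i+L+L => i+i+L   [L ::= i]
i+i+L => i+i+i   [L ::= i]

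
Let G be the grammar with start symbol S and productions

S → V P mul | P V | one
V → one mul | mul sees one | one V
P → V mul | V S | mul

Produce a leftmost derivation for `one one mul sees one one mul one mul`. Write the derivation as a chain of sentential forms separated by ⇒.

S ⇒ V P mul ⇒ one V P mul ⇒ one one V P mul ⇒ one one mul sees one P mul ⇒ one one mul sees one V S mul ⇒ one one mul sees one one mul S mul ⇒ one one mul sees one one mul one mul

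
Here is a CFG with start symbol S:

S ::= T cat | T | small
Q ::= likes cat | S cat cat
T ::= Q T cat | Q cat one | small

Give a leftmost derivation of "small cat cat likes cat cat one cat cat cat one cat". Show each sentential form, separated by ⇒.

S ⇒ T   [S ::= T]
T ⇒ Q T cat   [T ::= Q T cat]
Q T cat ⇒ S cat cat T cat   [Q ::= S cat cat]
S cat cat T cat ⇒ small cat cat T cat   [S ::= small]
small cat cat T cat ⇒ small cat cat Q cat one cat   [T ::= Q cat one]
small cat cat Q cat one cat ⇒ small cat cat S cat cat cat one cat   [Q ::= S cat cat]
small cat cat S cat cat cat one cat ⇒ small cat cat T cat cat cat one cat   [S ::= T]
small cat cat T cat cat cat one cat ⇒ small cat cat Q cat one cat cat cat one cat   [T ::= Q cat one]
small cat cat Q cat one cat cat cat one cat ⇒ small cat cat likes cat cat one cat cat cat one cat   [Q ::= likes cat]

S ⇒ T ⇒ Q T cat ⇒ S cat cat T cat ⇒ small cat cat T cat ⇒ small cat cat Q cat one cat ⇒ small cat cat S cat cat cat one cat ⇒ small cat cat T cat cat cat one cat ⇒ small cat cat Q cat one cat cat cat one cat ⇒ small cat cat likes cat cat one cat cat cat one cat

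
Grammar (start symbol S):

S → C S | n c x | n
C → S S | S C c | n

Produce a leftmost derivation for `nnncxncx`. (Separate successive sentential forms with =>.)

S=>CS=>nS=>nCS=>nSSS=>nnSS=>nnncxS=>nnncxncx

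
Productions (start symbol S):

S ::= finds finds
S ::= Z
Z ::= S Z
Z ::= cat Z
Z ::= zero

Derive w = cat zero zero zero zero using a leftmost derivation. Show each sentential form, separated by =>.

S => Z => cat Z => cat S Z => cat Z Z => cat S Z Z => cat Z Z Z => cat S Z Z Z => cat Z Z Z Z => cat zero Z Z Z => cat zero zero Z Z => cat zero zero zero Z => cat zero zero zero zero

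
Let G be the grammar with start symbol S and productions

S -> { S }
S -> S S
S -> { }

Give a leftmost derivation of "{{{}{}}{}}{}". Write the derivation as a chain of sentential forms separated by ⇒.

S ⇒ SS   [S -> S S]
SS ⇒ {S}S   [S -> { S }]
{S}S ⇒ {SS}S   [S -> S S]
{SS}S ⇒ {{S}S}S   [S -> { S }]
{{S}S}S ⇒ {{SS}S}S   [S -> S S]
{{SS}S}S ⇒ {{{}S}S}S   [S -> { }]
{{{}S}S}S ⇒ {{{}{}}S}S   [S -> { }]
{{{}{}}S}S ⇒ {{{}{}}{}}S   [S -> { }]
{{{}{}}{}}S ⇒ {{{}{}}{}}{}   [S -> { }]

S ⇒ SS ⇒ {S}S ⇒ {SS}S ⇒ {{S}S}S ⇒ {{SS}S}S ⇒ {{{}S}S}S ⇒ {{{}{}}S}S ⇒ {{{}{}}{}}S ⇒ {{{}{}}{}}{}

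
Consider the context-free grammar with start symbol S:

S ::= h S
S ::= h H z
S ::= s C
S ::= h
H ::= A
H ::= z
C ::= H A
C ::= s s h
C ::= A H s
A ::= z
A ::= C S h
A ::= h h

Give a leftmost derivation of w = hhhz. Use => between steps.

S => hHz => hAz => hhhz

S => hHz   [S ::= h H z]
hHz => hAz   [H ::= A]
hAz => hhhz   [A ::= h h]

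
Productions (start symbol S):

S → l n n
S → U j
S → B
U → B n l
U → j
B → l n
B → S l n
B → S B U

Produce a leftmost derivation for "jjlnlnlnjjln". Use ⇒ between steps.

S⇒B⇒Sln⇒Bln⇒SBUln⇒UjBUln⇒jjBUln⇒jjSBUUln⇒jjBBUUln⇒jjSlnBUUln⇒jjBlnBUUln⇒jjlnlnBUUln⇒jjlnlnlnUUln⇒jjlnlnlnjUln⇒jjlnlnlnjjln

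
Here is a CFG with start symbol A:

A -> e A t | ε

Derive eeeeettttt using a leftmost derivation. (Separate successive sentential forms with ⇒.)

A⇒eAt⇒eeAtt⇒eeeAttt⇒eeeeAtttt⇒eeeeeAttttt⇒eeeeettttt

A ⇒ eAt   [A -> e A t]
eAt ⇒ eeAtt   [A -> e A t]
eeAtt ⇒ eeeAttt   [A -> e A t]
eeeAttt ⇒ eeeeAtttt   [A -> e A t]
eeeeAtttt ⇒ eeeeeAttttt   [A -> e A t]
eeeeeAttttt ⇒ eeeeettttt   [A -> ε]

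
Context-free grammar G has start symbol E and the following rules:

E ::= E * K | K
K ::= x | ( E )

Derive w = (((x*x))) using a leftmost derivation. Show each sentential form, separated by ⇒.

E ⇒ K ⇒ (E) ⇒ (K) ⇒ ((E)) ⇒ ((K)) ⇒ (((E))) ⇒ (((E*K))) ⇒ (((K*K))) ⇒ (((x*K))) ⇒ (((x*x)))

E ⇒ K   [E ::= K]
K ⇒ (E)   [K ::= ( E )]
(E) ⇒ (K)   [E ::= K]
(K) ⇒ ((E))   [K ::= ( E )]
((E)) ⇒ ((K))   [E ::= K]
((K)) ⇒ (((E)))   [K ::= ( E )]
(((E))) ⇒ (((E*K)))   [E ::= E * K]
(((E*K))) ⇒ (((K*K)))   [E ::= K]
(((K*K))) ⇒ (((x*K)))   [K ::= x]
(((x*K))) ⇒ (((x*x)))   [K ::= x]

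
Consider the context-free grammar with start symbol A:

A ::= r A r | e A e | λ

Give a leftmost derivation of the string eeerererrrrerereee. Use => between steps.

A => eAe   [A ::= e A e]
eAe => eeAee   [A ::= e A e]
eeAee => eeeAeee   [A ::= e A e]
eeeAeee => eeerAreee   [A ::= r A r]
eeerAreee => eeereAereee   [A ::= e A e]
eeereAereee => eeererArereee   [A ::= r A r]
eeererArereee => eeerereAerereee   [A ::= e A e]
eeerereAerereee => eeerererArerereee   [A ::= r A r]
eeerererArerereee => eeerererrArrerereee   [A ::= r A r]
eeerererrArrerereee => eeerererrrrerereee   [A ::= λ]

A=>eAe=>eeAee=>eeeAeee=>eeerAreee=>eeereAereee=>eeererArereee=>eeerereAerereee=>eeerererArerereee=>eeerererrArrerereee=>eeerererrrrerereee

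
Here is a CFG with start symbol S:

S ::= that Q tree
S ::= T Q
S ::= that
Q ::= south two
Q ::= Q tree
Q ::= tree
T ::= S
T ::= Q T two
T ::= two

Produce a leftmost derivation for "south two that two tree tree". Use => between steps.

S => T Q => S Q => T Q Q => Q T two Q Q => south two T two Q Q => south two S two Q Q => south two that two Q Q => south two that two tree Q => south two that two tree tree

S => T Q   [S ::= T Q]
T Q => S Q   [T ::= S]
S Q => T Q Q   [S ::= T Q]
T Q Q => Q T two Q Q   [T ::= Q T two]
Q T two Q Q => south two T two Q Q   [Q ::= south two]
south two T two Q Q => south two S two Q Q   [T ::= S]
south two S two Q Q => south two that two Q Q   [S ::= that]
south two that two Q Q => south two that two tree Q   [Q ::= tree]
south two that two tree Q => south two that two tree tree   [Q ::= tree]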